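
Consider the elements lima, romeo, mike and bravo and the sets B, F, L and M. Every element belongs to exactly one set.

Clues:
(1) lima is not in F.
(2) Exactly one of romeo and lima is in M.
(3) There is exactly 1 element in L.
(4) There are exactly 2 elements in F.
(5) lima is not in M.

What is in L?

L = {lima}

From (1): lima ∉ F.
From (5): lima ∉ M.
(2) (exactly one): romeo ∈ M.
(4): only 2 candidates remain for F, so all are in.
(3): only 1 candidates remain for L, so all are in.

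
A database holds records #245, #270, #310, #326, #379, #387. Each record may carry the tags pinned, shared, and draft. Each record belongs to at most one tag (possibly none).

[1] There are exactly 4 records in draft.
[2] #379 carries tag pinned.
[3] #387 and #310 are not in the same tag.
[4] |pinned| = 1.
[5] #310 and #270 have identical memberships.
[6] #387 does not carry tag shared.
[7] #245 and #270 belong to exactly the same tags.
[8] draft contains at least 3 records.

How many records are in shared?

0

From (2): #379 ∈ pinned.
From (6): #387 ∉ shared.
(4): pinned already has 1, so the rest are out.
Suppose #245 ∈ shared: no assignment then satisfies all the clues, so #245 ∉ shared.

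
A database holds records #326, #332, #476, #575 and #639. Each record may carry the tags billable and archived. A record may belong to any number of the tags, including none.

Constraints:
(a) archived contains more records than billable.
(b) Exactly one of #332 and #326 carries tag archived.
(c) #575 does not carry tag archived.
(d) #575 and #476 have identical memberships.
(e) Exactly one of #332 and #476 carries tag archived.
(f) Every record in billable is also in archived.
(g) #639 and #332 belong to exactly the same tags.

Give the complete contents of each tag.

billable = {}; archived = {#332, #639}

From (c): #575 ∉ archived.
(d): #476 matches #575: #476 ∉ archived.
(e) (exactly one): #332 ∈ archived.
(f) contrapositive: #476 ∉ billable.
(f) contrapositive: #575 ∉ billable.
(g): #639 matches #332: #639 ∈ archived.
(b) (exactly one): #326 ∉ archived.
(f) contrapositive: #326 ∉ billable.
Suppose #332 ∈ billable: no assignment then satisfies all the clues, so #332 ∉ billable.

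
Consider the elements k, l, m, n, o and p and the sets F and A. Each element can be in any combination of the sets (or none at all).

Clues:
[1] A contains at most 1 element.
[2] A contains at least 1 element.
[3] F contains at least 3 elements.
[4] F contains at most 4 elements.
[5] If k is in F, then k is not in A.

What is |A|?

1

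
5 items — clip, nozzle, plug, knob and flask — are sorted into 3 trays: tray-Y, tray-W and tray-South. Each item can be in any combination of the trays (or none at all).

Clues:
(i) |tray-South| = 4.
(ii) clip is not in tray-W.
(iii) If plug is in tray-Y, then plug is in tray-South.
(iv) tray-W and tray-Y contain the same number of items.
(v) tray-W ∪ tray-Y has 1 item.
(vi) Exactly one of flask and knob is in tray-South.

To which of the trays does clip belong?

clip: tray-South

From (ii): clip ∉ tray-W.
Suppose clip ∈ tray-Y: no assignment then satisfies all the clues, so clip ∉ tray-Y.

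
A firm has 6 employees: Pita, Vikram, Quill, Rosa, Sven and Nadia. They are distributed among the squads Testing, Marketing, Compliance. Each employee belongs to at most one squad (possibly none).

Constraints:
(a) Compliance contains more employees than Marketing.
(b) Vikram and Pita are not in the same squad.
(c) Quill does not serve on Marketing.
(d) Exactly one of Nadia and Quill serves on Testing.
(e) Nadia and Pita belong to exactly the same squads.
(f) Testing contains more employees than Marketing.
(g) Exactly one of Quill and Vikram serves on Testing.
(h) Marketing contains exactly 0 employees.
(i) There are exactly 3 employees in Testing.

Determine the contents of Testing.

From (c): Quill ∉ Marketing.
(h): Marketing already has 0, so the rest are out.
Suppose Pita ∈ Testing: no assignment then satisfies all the clues, so Pita ∉ Testing.

Testing = {Quill, Rosa, Sven}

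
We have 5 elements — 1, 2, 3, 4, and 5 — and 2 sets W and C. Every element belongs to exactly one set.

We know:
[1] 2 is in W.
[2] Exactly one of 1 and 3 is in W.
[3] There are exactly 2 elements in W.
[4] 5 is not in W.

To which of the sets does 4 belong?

4: C

From (1): 2 ∈ W.
From (4): 5 ∉ W.
Only one set left: 5 ∈ C.
Suppose 4 ∈ W: no assignment then satisfies all the clues, so 4 ∉ W.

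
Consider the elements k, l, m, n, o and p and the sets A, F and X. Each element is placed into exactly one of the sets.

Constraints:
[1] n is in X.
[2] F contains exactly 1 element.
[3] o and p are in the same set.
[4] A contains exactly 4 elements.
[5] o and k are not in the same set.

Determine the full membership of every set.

A = {l, m, o, p}; F = {k}; X = {n}

From (1): n ∈ X.
Suppose k ∈ A: no assignment then satisfies all the clues, so k ∉ A.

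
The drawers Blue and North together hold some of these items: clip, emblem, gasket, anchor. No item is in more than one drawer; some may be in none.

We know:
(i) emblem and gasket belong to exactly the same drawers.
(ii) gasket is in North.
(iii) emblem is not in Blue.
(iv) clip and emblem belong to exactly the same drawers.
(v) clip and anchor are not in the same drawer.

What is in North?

North = {clip, emblem, gasket}

From (ii): gasket ∈ North.
From (iii): emblem ∉ Blue.
(i): emblem matches gasket: emblem ∈ North.
(iv): clip matches emblem: clip ∉ Blue.
(iv): clip matches emblem: clip ∈ North.
(v): anchor ∉ North.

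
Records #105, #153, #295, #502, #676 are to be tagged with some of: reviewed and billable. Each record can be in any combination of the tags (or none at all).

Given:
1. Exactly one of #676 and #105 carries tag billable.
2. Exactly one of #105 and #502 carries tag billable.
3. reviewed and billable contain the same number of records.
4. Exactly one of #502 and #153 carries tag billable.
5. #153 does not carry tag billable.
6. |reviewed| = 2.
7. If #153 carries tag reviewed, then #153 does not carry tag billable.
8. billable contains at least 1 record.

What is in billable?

billable = {#502, #676}

From (5): #153 ∉ billable.
(4) (exactly one): #502 ∈ billable.
(2) (exactly one): #105 ∉ billable.
(1) (exactly one): #676 ∈ billable.
Suppose #295 ∈ billable: no assignment then satisfies all the clues, so #295 ∉ billable.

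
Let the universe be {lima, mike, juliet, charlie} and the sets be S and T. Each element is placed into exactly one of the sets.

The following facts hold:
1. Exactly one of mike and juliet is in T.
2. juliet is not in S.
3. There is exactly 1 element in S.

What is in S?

S = {mike}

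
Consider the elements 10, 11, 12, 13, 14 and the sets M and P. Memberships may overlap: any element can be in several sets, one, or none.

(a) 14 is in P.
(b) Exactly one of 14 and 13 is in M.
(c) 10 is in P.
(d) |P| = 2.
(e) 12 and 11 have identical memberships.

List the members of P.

P = {10, 14}

From (a): 14 ∈ P.
From (c): 10 ∈ P.
(d): P already has 2, so the rest are out.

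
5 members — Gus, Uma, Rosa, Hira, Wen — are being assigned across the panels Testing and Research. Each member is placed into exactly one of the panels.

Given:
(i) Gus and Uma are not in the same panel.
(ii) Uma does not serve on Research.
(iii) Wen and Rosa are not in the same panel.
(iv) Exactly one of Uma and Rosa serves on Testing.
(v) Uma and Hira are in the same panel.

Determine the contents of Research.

From (ii): Uma ∉ Research.
(v): Hira matches Uma: Hira ∉ Research.
Only one panel left: Uma ∈ Testing.
Only one panel left: Hira ∈ Testing.
(i): Gus ∉ Testing.
(iv) (exactly one): Rosa ∉ Testing.
Only one panel left: Gus ∈ Research.
Only one panel left: Rosa ∈ Research.
(iii): Wen ∉ Research.
Only one panel left: Wen ∈ Testing.

Research = {Gus, Rosa}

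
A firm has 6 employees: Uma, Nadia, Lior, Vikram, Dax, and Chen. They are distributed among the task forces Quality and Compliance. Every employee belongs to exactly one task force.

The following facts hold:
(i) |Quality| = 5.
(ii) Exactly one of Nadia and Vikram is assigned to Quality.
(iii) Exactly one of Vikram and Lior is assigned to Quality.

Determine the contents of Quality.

Quality = {Chen, Dax, Lior, Nadia, Uma}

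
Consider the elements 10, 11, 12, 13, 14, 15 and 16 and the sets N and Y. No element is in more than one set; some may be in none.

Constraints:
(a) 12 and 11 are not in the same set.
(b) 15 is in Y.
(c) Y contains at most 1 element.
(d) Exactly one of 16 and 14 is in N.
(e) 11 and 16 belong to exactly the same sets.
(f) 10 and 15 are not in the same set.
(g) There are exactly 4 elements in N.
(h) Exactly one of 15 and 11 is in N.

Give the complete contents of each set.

N = {10, 11, 13, 16}; Y = {15}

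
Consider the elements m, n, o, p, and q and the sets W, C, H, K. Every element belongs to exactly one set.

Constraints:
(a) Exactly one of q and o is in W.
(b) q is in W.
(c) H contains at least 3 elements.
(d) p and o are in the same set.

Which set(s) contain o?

o: H

From (b): q ∈ W.
(a) (exactly one): o ∉ W.
(d): p matches o: p ∉ W.
Suppose o ∈ C: no assignment then satisfies all the clues, so o ∉ C.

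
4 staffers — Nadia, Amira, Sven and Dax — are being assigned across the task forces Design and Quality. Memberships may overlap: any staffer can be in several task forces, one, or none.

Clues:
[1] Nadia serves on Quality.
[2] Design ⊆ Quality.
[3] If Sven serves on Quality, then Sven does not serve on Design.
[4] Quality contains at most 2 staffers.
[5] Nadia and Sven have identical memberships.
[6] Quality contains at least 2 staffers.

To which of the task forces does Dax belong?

Dax: none

From (1): Nadia ∈ Quality.
(5): Sven matches Nadia: Sven ∈ Quality.
(3): Sven ∉ Design.
(4): Quality already has 2, so the rest are out.
(5): Nadia matches Sven: Nadia ∉ Design.
(2) contrapositive: Amira ∉ Design.
(2) contrapositive: Dax ∉ Design.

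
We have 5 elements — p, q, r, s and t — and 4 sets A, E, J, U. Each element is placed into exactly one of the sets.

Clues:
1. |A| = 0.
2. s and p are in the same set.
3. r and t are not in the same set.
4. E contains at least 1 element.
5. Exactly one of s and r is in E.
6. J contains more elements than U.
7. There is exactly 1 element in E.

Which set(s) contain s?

s: J

(1): A already has 0, so the rest are out.
Suppose s ∈ E: no assignment then satisfies all the clues, so s ∉ E.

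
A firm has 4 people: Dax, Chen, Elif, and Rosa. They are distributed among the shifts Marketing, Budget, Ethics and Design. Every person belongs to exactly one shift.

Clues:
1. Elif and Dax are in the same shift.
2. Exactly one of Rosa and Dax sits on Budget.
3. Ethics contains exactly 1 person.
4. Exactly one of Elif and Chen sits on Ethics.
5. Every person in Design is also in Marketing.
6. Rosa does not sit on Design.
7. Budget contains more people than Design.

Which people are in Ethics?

Ethics = {Chen}

From (6): Rosa ∉ Design.
Suppose Dax ∈ Ethics: no assignment then satisfies all the clues, so Dax ∉ Ethics.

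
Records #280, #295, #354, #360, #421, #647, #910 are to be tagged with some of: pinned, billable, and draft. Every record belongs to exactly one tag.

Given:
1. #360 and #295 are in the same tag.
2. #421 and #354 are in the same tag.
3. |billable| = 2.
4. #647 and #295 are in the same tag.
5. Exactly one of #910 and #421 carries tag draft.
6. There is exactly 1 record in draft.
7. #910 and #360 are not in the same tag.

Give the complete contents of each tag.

pinned = {#280, #295, #360, #647}; billable = {#354, #421}; draft = {#910}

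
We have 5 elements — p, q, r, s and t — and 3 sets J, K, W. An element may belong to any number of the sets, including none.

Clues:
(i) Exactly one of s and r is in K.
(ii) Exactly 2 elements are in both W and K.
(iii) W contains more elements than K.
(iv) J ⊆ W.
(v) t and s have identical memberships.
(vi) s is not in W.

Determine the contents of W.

W = {p, q, r}

From (vi): s ∉ W.
(iv) contrapositive: s ∉ J.
(v): t matches s: t ∉ J.
(v): t matches s: t ∉ W.
Suppose p ∉ W: no assignment then satisfies all the clues, so p ∈ W.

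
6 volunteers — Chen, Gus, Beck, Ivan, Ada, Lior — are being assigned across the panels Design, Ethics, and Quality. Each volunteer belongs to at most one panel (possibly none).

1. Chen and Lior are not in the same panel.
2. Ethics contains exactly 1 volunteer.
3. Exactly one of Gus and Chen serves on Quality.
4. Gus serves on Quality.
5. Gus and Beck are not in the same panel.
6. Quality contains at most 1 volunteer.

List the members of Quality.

Quality = {Gus}

From (4): Gus ∈ Quality.
(3) (exactly one): Chen ∉ Quality.
(5): Beck ∉ Quality.
(6): Quality already has 1, so the rest are out.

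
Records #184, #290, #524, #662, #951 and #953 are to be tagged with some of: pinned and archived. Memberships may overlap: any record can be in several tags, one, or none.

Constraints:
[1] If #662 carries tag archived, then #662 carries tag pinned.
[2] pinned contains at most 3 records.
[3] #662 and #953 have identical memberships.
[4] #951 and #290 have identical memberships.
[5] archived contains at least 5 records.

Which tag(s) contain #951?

#951: archived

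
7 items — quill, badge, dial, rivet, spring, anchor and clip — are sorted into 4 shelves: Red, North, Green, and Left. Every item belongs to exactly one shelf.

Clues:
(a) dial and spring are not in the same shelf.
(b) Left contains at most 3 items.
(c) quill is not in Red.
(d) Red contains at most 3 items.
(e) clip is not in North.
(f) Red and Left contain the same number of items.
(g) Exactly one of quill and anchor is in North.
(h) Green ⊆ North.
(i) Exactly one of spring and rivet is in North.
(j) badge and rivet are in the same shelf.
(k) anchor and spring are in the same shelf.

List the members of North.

North = {badge, quill, rivet}

From (c): quill ∉ Red.
From (e): clip ∉ North.
(h) contrapositive: clip ∉ Green.
Suppose quill ∉ North: no assignment then satisfies all the clues, so quill ∈ North.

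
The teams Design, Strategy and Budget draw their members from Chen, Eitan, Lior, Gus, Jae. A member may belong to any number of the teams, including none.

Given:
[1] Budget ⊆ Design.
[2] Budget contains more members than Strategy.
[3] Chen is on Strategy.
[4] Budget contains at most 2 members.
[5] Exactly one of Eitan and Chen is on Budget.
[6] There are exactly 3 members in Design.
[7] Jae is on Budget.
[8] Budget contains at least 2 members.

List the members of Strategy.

Strategy = {Chen}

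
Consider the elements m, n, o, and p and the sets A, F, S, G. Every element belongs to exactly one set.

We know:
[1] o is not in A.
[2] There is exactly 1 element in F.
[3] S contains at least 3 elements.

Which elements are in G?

From (1): o ∉ A.
Suppose m ∈ G: no assignment then satisfies all the clues, so m ∉ G.

G = {}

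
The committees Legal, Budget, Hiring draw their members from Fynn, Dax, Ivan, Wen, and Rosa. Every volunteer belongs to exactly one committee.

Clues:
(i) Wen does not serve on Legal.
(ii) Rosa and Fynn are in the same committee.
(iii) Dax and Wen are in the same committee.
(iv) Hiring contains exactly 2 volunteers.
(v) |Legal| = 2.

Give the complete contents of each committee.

From (i): Wen ∉ Legal.
(iii): Dax matches Wen: Dax ∉ Legal.
Suppose Fynn ∉ Legal: no assignment then satisfies all the clues, so Fynn ∈ Legal.

Legal = {Fynn, Rosa}; Budget = {Ivan}; Hiring = {Dax, Wen}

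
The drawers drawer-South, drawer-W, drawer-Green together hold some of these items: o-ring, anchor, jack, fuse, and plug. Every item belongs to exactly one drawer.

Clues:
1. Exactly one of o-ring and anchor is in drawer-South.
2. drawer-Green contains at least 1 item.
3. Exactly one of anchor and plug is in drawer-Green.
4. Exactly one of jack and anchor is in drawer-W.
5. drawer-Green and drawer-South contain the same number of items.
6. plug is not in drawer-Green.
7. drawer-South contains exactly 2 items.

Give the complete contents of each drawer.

drawer-South = {o-ring, plug}; drawer-W = {jack}; drawer-Green = {anchor, fuse}

From (6): plug ∉ drawer-Green.
(3) (exactly one): anchor ∈ drawer-Green.
(4) (exactly one): jack ∈ drawer-W.
(1) (exactly one): o-ring ∈ drawer-South.
Suppose fuse ∈ drawer-South: no assignment then satisfies all the clues, so fuse ∉ drawer-South.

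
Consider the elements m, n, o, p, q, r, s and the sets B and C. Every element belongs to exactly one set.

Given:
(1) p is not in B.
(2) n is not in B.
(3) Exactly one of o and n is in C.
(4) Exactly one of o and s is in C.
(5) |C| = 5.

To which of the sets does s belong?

From (1): p ∉ B.
From (2): n ∉ B.
Only one set left: n ∈ C.
Only one set left: p ∈ C.
(3) (exactly one): o ∉ C.
(4) (exactly one): s ∈ C.
Only one set left: o ∈ B.

s: C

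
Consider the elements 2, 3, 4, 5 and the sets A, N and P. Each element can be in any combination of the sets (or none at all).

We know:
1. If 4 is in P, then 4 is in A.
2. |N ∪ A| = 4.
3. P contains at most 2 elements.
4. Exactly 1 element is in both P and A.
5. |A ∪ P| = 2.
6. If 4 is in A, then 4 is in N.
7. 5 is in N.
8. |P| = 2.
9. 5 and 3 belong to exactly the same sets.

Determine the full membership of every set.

A = {4}; N = {2, 3, 4, 5}; P = {2, 4}

From (7): 5 ∈ N.
(9): 3 matches 5: 3 ∈ N.
Suppose 2 ∈ A: no assignment then satisfies all the clues, so 2 ∉ A.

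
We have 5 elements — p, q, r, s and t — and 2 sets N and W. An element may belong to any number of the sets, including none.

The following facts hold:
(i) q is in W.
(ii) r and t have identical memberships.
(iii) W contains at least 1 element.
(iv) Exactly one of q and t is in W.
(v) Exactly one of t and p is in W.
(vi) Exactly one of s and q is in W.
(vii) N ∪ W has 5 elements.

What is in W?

From (i): q ∈ W.
(iv) (exactly one): t ∉ W.
(v) (exactly one): p ∈ W.
(vi) (exactly one): s ∉ W.
(ii): r matches t: r ∉ W.

W = {p, q}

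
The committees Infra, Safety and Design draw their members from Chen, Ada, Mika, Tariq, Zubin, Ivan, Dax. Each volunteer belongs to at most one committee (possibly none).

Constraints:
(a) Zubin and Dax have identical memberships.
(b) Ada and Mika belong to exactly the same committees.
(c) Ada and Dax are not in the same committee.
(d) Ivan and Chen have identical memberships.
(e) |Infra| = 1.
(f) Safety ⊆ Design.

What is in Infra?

Infra = {Tariq}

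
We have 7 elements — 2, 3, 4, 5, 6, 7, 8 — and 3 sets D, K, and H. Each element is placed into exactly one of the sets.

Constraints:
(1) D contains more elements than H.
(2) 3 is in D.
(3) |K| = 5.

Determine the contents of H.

H = {}

From (2): 3 ∈ D.
Suppose 2 ∈ H: no assignment then satisfies all the clues, so 2 ∉ H.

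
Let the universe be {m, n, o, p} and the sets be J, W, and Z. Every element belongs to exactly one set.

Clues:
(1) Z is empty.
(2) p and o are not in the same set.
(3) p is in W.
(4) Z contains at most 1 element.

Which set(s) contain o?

o: J

From (3): p ∈ W.
(1): Z already has 0, so the rest are out.
(2): o ∉ W.
Only one set left: o ∈ J.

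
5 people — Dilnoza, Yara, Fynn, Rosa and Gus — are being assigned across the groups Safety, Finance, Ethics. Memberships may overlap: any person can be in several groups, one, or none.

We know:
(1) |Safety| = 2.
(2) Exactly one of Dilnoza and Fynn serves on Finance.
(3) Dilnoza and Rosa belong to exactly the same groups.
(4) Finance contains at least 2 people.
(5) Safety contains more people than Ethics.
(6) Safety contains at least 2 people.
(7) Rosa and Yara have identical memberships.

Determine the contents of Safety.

Safety = {Fynn, Gus}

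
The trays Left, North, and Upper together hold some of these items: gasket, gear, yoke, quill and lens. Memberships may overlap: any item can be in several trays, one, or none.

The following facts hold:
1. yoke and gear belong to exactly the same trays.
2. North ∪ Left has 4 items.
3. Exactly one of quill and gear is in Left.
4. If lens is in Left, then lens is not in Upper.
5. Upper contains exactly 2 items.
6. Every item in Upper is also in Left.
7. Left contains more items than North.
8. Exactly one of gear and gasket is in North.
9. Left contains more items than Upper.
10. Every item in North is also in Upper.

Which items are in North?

North = {gear, yoke}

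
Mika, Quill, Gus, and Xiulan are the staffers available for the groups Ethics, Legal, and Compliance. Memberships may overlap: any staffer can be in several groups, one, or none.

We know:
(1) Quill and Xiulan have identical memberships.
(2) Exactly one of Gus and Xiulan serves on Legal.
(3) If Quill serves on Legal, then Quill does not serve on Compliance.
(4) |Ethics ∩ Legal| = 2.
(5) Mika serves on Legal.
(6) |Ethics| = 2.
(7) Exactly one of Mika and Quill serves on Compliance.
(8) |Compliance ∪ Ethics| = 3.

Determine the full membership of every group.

From (5): Mika ∈ Legal.
Suppose Mika ∈ Ethics: no assignment then satisfies all the clues, so Mika ∉ Ethics.

Ethics = {Quill, Xiulan}; Legal = {Mika, Quill, Xiulan}; Compliance = {Mika}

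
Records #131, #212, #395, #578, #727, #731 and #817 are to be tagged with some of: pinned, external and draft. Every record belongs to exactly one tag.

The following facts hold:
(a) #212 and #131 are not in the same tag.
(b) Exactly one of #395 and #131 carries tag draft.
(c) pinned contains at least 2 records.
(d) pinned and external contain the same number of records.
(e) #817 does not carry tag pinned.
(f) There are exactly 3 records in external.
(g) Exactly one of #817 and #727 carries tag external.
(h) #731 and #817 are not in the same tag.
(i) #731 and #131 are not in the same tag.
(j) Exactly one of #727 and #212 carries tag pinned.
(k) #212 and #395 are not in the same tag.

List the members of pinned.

pinned = {#395, #727, #731}

From (e): #817 ∉ pinned.
Suppose #131 ∈ pinned: no assignment then satisfies all the clues, so #131 ∉ pinned.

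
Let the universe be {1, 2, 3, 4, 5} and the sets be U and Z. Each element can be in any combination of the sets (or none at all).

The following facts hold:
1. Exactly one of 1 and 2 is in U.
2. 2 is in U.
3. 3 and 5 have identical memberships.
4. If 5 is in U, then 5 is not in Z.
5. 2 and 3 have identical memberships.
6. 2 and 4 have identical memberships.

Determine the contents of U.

From (2): 2 ∈ U.
(1) (exactly one): 1 ∉ U.
(5): 3 matches 2: 3 ∈ U.
(6): 4 matches 2: 4 ∈ U.
(3): 5 matches 3: 5 ∈ U.
(4): 5 ∉ Z.
(3): 3 matches 5: 3 ∉ Z.
(5): 2 matches 3: 2 ∉ Z.
(6): 4 matches 2: 4 ∉ Z.

U = {2, 3, 4, 5}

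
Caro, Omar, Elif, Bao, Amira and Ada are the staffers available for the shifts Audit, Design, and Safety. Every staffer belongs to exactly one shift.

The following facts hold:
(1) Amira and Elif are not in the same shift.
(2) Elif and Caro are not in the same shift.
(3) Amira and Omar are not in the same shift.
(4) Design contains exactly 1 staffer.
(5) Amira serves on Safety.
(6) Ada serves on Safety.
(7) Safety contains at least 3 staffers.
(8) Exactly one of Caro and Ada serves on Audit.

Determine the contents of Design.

Design = {Elif}

From (5): Amira ∈ Safety.
From (6): Ada ∈ Safety.
(1): Elif ∉ Safety.
(3): Omar ∉ Safety.
(8) (exactly one): Caro ∈ Audit.
(2): Elif ∉ Audit.
(7): only 3 candidates remain for Safety, so all are in.
Only one shift left: Elif ∈ Design.
(4): Design already has 1, so the rest are out.
Only one shift left: Omar ∈ Audit.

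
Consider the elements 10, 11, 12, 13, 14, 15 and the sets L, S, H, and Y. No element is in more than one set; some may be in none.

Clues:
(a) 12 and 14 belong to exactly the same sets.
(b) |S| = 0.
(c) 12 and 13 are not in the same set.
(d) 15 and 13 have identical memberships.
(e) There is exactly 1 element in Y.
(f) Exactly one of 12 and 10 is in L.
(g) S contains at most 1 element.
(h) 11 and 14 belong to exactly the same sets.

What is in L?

L = {11, 12, 14}

(b): S already has 0, so the rest are out.
Suppose 10 ∈ L: no assignment then satisfies all the clues, so 10 ∉ L.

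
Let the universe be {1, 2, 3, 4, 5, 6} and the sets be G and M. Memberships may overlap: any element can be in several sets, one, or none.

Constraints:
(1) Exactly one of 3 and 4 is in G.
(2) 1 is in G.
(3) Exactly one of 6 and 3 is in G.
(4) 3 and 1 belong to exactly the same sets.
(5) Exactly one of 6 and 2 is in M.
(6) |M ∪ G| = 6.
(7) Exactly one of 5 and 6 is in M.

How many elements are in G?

4

From (2): 1 ∈ G.
(4): 3 matches 1: 3 ∈ G.
(1) (exactly one): 4 ∉ G.
(3) (exactly one): 6 ∉ G.
Suppose 2 ∉ G: no assignment then satisfies all the clues, so 2 ∈ G.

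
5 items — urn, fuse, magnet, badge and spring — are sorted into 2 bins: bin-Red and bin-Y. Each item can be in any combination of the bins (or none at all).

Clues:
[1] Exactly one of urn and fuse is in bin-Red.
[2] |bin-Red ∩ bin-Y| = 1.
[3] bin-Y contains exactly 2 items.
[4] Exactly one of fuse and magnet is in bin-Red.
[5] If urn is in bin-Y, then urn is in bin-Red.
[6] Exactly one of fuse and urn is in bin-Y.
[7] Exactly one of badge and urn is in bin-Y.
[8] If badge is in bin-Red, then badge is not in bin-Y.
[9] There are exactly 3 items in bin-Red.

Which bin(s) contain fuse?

fuse: none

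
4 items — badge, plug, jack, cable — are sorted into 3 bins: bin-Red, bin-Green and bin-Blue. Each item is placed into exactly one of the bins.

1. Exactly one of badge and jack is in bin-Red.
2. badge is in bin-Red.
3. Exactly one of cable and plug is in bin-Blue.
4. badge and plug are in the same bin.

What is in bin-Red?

From (2): badge ∈ bin-Red.
(1) (exactly one): jack ∉ bin-Red.
(4): plug matches badge: plug ∈ bin-Red.
(3) (exactly one): cable ∈ bin-Blue.

bin-Red = {badge, plug}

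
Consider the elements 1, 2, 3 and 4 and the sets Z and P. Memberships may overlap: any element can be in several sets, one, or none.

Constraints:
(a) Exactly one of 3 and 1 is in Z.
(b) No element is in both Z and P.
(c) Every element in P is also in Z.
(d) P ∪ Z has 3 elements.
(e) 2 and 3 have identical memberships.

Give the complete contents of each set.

Z = {2, 3, 4}; P = {}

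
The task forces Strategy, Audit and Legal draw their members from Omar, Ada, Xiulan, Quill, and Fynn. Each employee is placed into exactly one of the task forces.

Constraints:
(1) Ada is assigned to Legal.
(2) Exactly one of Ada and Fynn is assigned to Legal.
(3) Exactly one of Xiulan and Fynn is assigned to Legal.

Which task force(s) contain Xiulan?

From (1): Ada ∈ Legal.
(2) (exactly one): Fynn ∉ Legal.
(3) (exactly one): Xiulan ∈ Legal.

Xiulan: Legal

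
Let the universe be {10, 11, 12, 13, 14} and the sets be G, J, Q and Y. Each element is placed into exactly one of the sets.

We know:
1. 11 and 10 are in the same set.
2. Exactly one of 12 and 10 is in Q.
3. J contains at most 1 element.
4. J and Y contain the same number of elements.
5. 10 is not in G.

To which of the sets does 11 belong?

11: Q

From (5): 10 ∉ G.
(1): 11 matches 10: 11 ∉ G.
Suppose 11 ∈ J: no assignment then satisfies all the clues, so 11 ∉ J.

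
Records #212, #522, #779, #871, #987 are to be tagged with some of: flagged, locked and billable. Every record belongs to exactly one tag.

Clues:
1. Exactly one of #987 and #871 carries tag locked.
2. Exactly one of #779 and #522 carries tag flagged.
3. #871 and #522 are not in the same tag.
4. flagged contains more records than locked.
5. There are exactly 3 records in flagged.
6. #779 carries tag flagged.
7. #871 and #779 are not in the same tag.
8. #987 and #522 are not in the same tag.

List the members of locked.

From (6): #779 ∈ flagged.
(2) (exactly one): #522 ∉ flagged.
(7): #871 ∉ flagged.
(5): only 3 candidates remain for flagged, so all are in.
(1) (exactly one): #871 ∈ locked.
(3): #522 ∉ locked.
Only one tag left: #522 ∈ billable.

locked = {#871}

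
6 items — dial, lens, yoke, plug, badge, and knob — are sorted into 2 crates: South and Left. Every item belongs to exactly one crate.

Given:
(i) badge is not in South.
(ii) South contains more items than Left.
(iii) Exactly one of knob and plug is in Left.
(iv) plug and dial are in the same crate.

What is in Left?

Left = {badge, knob}

From (i): badge ∉ South.
Only one crate left: badge ∈ Left.
Suppose dial ∈ Left: no assignment then satisfies all the clues, so dial ∉ Left.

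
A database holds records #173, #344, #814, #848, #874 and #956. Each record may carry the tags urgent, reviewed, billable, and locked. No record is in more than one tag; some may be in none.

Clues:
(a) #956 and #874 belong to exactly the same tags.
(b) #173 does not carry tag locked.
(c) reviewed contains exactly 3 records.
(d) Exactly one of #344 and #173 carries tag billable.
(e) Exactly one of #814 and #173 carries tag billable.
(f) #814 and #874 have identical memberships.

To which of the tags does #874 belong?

#874: reviewed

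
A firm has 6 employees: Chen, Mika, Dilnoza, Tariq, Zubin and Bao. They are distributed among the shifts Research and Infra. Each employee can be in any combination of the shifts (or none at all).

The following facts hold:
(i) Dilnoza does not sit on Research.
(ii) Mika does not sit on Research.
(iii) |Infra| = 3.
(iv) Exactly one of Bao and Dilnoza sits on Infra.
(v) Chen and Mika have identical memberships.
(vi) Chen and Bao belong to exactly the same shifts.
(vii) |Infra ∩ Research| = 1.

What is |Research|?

1

From (i): Dilnoza ∉ Research.
From (ii): Mika ∉ Research.
(v): Chen matches Mika: Chen ∉ Research.
(vi): Bao matches Chen: Bao ∉ Research.
Suppose Chen ∈ Infra: no assignment then satisfies all the clues, so Chen ∉ Infra.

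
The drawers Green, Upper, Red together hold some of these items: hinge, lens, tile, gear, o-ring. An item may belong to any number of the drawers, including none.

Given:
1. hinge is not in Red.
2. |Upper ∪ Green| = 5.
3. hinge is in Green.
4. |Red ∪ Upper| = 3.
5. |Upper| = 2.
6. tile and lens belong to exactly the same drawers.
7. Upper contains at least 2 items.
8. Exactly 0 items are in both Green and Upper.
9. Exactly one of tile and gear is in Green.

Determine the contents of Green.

Green = {gear, hinge, o-ring}

From (1): hinge ∉ Red.
From (3): hinge ∈ Green.
Suppose lens ∈ Green: no assignment then satisfies all the clues, so lens ∉ Green.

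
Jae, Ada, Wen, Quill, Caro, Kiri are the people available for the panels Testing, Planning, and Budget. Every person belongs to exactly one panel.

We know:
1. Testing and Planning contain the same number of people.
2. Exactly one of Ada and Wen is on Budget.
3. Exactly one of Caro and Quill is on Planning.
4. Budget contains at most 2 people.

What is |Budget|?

2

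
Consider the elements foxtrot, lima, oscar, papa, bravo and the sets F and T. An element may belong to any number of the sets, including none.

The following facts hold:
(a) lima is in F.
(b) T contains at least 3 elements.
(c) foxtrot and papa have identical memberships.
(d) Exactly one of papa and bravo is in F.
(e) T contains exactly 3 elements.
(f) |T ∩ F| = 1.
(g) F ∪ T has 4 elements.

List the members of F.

F = {bravo, lima}

From (a): lima ∈ F.
Suppose foxtrot ∈ F: no assignment then satisfies all the clues, so foxtrot ∉ F.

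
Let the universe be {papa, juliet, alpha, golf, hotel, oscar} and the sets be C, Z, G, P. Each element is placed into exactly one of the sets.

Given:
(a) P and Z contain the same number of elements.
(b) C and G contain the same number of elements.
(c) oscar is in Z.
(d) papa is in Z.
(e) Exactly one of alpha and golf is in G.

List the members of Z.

Z = {oscar, papa}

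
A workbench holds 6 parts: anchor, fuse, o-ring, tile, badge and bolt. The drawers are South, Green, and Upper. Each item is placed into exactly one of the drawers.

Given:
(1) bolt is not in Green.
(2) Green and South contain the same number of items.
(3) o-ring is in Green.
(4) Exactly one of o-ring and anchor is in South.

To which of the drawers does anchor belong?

anchor: South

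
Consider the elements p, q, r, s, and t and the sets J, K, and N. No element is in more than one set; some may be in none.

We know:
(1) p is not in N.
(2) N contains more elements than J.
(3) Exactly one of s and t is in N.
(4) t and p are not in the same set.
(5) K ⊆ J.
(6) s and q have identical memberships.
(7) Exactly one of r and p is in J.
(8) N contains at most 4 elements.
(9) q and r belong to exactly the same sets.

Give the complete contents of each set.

J = {p}; K = {}; N = {q, r, s}

From (1): p ∉ N.
Suppose p ∉ J: no assignment then satisfies all the clues, so p ∈ J.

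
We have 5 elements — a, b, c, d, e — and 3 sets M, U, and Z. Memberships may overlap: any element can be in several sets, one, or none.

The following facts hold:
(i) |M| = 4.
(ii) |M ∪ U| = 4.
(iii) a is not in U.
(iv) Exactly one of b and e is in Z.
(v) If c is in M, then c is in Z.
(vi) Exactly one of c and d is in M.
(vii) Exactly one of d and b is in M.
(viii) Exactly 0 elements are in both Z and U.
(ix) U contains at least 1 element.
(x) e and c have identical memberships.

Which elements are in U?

From (iii): a ∉ U.
Suppose b ∉ U: no assignment then satisfies all the clues, so b ∈ U.

U = {b}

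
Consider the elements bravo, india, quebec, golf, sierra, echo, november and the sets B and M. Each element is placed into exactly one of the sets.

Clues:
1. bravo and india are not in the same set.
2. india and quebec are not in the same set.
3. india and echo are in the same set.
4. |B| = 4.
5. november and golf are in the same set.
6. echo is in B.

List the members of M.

M = {bravo, quebec, sierra}

From (6): echo ∈ B.
(3): india matches echo: india ∈ B.
(1): bravo ∉ B.
(2): quebec ∉ B.
Only one set left: bravo ∈ M.
Only one set left: quebec ∈ M.
Suppose golf ∈ M: no assignment then satisfies all the clues, so golf ∉ M.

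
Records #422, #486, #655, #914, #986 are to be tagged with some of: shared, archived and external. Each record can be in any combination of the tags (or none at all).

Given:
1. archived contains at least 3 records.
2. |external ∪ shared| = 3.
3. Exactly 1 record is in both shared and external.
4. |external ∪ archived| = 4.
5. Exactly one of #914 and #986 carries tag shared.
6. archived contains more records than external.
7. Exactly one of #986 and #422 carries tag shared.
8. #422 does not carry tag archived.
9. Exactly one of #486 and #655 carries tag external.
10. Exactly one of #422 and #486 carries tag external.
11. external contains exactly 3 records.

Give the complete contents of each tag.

shared = {#986}; archived = {#486, #655, #914, #986}; external = {#486, #914, #986}

From (8): #422 ∉ archived.
Suppose #422 ∈ shared: no assignment then satisfies all the clues, so #422 ∉ shared.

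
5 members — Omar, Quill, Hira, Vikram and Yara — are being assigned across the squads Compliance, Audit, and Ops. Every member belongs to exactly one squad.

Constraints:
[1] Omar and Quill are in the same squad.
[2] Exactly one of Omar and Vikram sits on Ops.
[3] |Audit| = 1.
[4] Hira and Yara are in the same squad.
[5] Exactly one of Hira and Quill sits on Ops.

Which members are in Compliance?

Compliance = {Hira, Yara}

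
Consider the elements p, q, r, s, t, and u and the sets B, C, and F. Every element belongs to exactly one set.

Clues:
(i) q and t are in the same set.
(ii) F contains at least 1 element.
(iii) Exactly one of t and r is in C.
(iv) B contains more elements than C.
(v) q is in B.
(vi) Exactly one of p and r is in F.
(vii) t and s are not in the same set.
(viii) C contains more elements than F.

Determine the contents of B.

From (v): q ∈ B.
(i): t matches q: t ∈ B.
(iii) (exactly one): r ∈ C.
(vi) (exactly one): p ∈ F.
(vii): s ∉ B.
Suppose u ∉ B: no assignment then satisfies all the clues, so u ∈ B.

B = {q, t, u}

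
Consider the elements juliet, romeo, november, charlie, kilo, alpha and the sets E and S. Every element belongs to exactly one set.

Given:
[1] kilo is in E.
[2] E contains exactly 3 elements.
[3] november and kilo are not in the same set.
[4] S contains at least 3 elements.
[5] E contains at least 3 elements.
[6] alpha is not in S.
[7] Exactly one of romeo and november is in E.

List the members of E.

E = {alpha, kilo, romeo}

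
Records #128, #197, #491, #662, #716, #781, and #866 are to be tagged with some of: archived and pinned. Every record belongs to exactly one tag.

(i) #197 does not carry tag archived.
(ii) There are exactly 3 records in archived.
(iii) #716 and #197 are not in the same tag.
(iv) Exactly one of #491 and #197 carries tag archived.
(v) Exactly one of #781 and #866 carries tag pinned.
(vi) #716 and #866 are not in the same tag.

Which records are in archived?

From (i): #197 ∉ archived.
(iv) (exactly one): #491 ∈ archived.
Only one tag left: #197 ∈ pinned.
(iii): #716 ∉ pinned.
Only one tag left: #716 ∈ archived.
(vi): #866 ∉ archived.
Only one tag left: #866 ∈ pinned.
(v) (exactly one): #781 ∉ pinned.
Only one tag left: #781 ∈ archived.
(ii): archived already has 3, so the rest are out.
Only one tag left: #128 ∈ pinned.
Only one tag left: #662 ∈ pinned.

archived = {#491, #716, #781}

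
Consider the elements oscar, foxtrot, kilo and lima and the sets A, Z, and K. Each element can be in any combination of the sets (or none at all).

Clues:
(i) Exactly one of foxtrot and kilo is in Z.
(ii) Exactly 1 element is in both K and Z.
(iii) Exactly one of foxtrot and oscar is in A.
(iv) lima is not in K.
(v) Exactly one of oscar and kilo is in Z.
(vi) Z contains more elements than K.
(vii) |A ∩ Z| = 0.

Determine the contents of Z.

From (iv): lima ∉ K.
Suppose oscar ∈ Z: no assignment then satisfies all the clues, so oscar ∉ Z.

Z = {kilo, lima}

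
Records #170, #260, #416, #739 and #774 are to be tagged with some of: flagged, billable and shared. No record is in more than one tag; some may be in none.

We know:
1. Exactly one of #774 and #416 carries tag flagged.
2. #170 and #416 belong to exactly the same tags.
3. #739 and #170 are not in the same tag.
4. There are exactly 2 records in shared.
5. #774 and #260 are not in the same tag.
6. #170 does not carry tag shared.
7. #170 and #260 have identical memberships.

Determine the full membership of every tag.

flagged = {#170, #260, #416}; billable = {}; shared = {#739, #774}

From (6): #170 ∉ shared.
(2): #416 matches #170: #416 ∉ shared.
(7): #260 matches #170: #260 ∉ shared.
(4): only 2 candidates remain for shared, so all are in.
(1) (exactly one): #416 ∈ flagged.
(2): #170 matches #416: #170 ∈ flagged.
(7): #260 matches #170: #260 ∈ flagged.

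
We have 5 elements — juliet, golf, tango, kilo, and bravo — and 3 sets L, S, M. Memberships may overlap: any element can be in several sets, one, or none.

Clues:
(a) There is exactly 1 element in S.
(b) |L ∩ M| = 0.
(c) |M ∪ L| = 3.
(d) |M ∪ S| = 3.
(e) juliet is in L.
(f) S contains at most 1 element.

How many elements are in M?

2

From (e): juliet ∈ L.
Suppose juliet ∈ M: no assignment then satisfies all the clues, so juliet ∉ M.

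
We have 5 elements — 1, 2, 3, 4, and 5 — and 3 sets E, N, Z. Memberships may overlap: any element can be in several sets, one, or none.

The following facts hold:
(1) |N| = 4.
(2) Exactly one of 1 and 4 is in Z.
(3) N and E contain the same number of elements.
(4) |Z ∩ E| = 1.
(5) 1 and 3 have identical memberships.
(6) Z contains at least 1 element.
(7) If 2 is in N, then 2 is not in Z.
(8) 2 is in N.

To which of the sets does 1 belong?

1: E, N

From (8): 2 ∈ N.
(7): 2 ∉ Z.
Suppose 1 ∉ E: no assignment then satisfies all the clues, so 1 ∈ E.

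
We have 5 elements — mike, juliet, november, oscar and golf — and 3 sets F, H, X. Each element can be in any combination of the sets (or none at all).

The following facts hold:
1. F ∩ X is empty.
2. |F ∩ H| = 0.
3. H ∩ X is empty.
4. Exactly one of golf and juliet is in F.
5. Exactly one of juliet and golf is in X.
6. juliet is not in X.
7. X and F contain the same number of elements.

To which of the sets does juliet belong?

juliet: F

From (6): juliet ∉ X.
(5) (exactly one): golf ∈ X.
(1) (disjoint): golf ∉ F.
(3) (disjoint): golf ∉ H.
(4) (exactly one): juliet ∈ F.
Suppose juliet ∈ H: no assignment then satisfies all the clues, so juliet ∉ H.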